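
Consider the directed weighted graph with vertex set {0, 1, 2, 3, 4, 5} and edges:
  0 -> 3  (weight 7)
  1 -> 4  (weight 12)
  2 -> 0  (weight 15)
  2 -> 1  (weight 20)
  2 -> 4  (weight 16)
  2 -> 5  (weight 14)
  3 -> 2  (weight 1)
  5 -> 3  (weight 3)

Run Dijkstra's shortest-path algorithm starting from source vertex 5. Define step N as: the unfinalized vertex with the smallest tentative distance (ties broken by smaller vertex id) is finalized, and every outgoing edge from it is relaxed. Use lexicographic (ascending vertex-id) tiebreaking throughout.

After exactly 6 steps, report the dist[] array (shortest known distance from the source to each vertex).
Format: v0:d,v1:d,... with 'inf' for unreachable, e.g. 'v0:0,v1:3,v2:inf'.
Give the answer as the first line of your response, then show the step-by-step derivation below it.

v0:19,v1:24,v2:4,v3:3,v4:20,v5:0

step 1: dist = v0:inf,v1:inf,v2:inf,v3:3,v4:inf,v5:0
step 2: dist = v0:inf,v1:inf,v2:4,v3:3,v4:inf,v5:0
step 3: dist = v0:19,v1:24,v2:4,v3:3,v4:20,v5:0
step 4: dist = v0:19,v1:24,v2:4,v3:3,v4:20,v5:0
step 5: dist = v0:19,v1:24,v2:4,v3:3,v4:20,v5:0
step 6: dist = v0:19,v1:24,v2:4,v3:3,v4:20,v5:0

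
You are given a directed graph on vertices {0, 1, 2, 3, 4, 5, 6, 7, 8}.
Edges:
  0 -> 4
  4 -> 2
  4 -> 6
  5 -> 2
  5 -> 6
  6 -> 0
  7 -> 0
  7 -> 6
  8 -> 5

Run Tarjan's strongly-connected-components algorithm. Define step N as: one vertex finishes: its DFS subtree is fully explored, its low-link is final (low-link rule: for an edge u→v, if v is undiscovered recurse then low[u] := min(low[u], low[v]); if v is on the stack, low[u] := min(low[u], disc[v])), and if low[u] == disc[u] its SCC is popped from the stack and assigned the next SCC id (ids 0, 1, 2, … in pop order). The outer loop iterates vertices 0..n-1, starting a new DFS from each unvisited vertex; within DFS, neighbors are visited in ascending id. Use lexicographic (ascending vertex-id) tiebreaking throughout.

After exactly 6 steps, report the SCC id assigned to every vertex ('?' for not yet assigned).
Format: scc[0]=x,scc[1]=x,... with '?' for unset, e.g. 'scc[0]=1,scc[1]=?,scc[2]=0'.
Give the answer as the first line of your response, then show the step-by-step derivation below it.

scc[0]=1,scc[1]=2,scc[2]=0,scc[3]=3,scc[4]=1,scc[5]=?,scc[6]=1,scc[7]=?,scc[8]=?

step 1: low=(low[0]=0,low[1]=?,low[2]=2,low[3]=?,low[4]=1,low[5]=?,low[6]=?,low[7]=?,low[8]=?); scc=(scc[0]=?,scc[1]=?,scc[2]=0,scc[3]=?,scc[4]=?,scc[5]=?,scc[6]=?,scc[7]=?,scc[8]=?)
step 2: low=(low[0]=0,low[1]=?,low[2]=2,low[3]=?,low[4]=1,low[5]=?,low[6]=0,low[7]=?,low[8]=?); scc=(scc[0]=?,scc[1]=?,scc[2]=0,scc[3]=?,scc[4]=?,scc[5]=?,scc[6]=?,scc[7]=?,scc[8]=?)
step 3: low=(low[0]=0,low[1]=?,low[2]=2,low[3]=?,low[4]=0,low[5]=?,low[6]=0,low[7]=?,low[8]=?); scc=(scc[0]=?,scc[1]=?,scc[2]=0,scc[3]=?,scc[4]=?,scc[5]=?,scc[6]=?,scc[7]=?,scc[8]=?)
step 4: low=(low[0]=0,low[1]=?,low[2]=2,low[3]=?,low[4]=0,low[5]=?,low[6]=0,low[7]=?,low[8]=?); scc=(scc[0]=1,scc[1]=?,scc[2]=0,scc[3]=?,scc[4]=1,scc[5]=?,scc[6]=1,scc[7]=?,scc[8]=?)
step 5: low=(low[0]=0,low[1]=4,low[2]=2,low[3]=?,low[4]=0,low[5]=?,low[6]=0,low[7]=?,low[8]=?); scc=(scc[0]=1,scc[1]=2,scc[2]=0,scc[3]=?,scc[4]=1,scc[5]=?,scc[6]=1,scc[7]=?,scc[8]=?)
step 6: low=(low[0]=0,low[1]=4,low[2]=2,low[3]=5,low[4]=0,low[5]=?,low[6]=0,low[7]=?,low[8]=?); scc=(scc[0]=1,scc[1]=2,scc[2]=0,scc[3]=3,scc[4]=1,scc[5]=?,scc[6]=1,scc[7]=?,scc[8]=?)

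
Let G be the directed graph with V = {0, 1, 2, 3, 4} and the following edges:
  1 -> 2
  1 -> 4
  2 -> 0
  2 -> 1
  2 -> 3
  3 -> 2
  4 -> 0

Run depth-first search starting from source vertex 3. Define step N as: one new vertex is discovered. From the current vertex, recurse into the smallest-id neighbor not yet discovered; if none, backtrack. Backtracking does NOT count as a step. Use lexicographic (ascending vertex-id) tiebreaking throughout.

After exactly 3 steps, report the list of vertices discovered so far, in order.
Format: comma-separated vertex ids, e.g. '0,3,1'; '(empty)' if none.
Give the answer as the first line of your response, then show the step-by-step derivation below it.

3,2,0

step 1: discover 3; path=3; order=3
step 2: discover 2; path=3>2; order=3,2
step 3: discover 0; path=3>2>0; order=3,2,0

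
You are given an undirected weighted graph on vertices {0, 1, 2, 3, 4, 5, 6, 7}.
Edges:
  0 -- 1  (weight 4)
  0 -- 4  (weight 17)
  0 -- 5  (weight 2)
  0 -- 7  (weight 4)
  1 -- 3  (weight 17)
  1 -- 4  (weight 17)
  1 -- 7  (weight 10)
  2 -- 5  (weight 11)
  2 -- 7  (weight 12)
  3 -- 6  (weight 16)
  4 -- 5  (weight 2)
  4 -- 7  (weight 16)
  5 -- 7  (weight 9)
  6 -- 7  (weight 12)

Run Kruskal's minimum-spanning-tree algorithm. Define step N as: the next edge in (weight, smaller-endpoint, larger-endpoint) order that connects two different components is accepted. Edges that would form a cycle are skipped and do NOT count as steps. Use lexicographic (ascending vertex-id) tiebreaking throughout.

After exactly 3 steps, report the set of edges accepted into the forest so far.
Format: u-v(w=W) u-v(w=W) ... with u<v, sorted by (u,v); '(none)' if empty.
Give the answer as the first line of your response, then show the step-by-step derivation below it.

0-1(w=4) 0-5(w=2) 4-5(w=2)

step 1: add edge 0-5 (w=2); MST = {0-5(w=2)}
step 2: add edge 4-5 (w=2); MST = {0-5(w=2) 4-5(w=2)}
step 3: add edge 0-1 (w=4); MST = {0-1(w=4) 0-5(w=2) 4-5(w=2)}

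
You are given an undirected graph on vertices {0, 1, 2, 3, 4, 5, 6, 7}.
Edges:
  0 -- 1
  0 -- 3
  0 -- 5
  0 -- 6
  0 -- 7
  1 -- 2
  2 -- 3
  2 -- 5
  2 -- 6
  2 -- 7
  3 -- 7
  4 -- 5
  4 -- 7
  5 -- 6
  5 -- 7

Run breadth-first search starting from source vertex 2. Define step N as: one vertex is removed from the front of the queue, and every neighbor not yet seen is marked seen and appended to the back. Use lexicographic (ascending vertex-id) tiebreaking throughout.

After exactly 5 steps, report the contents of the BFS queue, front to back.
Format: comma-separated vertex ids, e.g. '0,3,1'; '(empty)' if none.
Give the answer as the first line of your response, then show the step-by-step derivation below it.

7,0,4

step 1: dequeue 2; queue=[1,3,5,6,7]; order=2
step 2: dequeue 1; queue=[3,5,6,7,0]; order=2,1
step 3: dequeue 3; queue=[5,6,7,0]; order=2,1,3
step 4: dequeue 5; queue=[6,7,0,4]; order=2,1,3,5
step 5: dequeue 6; queue=[7,0,4]; order=2,1,3,5,6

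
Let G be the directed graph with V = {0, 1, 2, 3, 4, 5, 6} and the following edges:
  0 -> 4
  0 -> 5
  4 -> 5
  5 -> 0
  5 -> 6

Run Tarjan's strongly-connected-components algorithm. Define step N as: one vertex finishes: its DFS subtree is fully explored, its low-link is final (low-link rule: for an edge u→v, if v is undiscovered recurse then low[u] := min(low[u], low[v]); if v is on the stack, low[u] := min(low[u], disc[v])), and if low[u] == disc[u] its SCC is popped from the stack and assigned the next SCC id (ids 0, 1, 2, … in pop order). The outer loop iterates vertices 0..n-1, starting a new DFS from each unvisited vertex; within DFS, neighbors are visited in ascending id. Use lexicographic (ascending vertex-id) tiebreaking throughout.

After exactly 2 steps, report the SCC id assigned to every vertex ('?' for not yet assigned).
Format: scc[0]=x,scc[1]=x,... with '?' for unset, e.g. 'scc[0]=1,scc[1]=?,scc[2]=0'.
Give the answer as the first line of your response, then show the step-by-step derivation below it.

scc[0]=?,scc[1]=?,scc[2]=?,scc[3]=?,scc[4]=?,scc[5]=?,scc[6]=0

step 1: low=(low[0]=0,low[1]=?,low[2]=?,low[3]=?,low[4]=1,low[5]=0,low[6]=3); scc=(scc[0]=?,scc[1]=?,scc[2]=?,scc[3]=?,scc[4]=?,scc[5]=?,scc[6]=0)
step 2: low=(low[0]=0,low[1]=?,low[2]=?,low[3]=?,low[4]=1,low[5]=0,low[6]=3); scc=(scc[0]=?,scc[1]=?,scc[2]=?,scc[3]=?,scc[4]=?,scc[5]=?,scc[6]=0)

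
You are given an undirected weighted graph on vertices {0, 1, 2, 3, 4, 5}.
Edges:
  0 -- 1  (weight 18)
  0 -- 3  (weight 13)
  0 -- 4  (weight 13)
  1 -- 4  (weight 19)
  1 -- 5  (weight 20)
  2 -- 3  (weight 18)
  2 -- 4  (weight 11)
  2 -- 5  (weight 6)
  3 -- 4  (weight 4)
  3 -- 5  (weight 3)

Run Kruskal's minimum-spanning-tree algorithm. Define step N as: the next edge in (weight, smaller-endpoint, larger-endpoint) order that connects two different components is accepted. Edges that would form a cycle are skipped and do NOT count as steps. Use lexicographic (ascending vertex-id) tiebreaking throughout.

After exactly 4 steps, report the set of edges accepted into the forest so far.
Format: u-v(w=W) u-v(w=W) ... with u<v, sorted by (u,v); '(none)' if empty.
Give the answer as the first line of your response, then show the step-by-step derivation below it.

0-3(w=13) 2-5(w=6) 3-4(w=4) 3-5(w=3)

step 1: add edge 3-5 (w=3); MST = {3-5(w=3)}
step 2: add edge 3-4 (w=4); MST = {3-4(w=4) 3-5(w=3)}
step 3: add edge 2-5 (w=6); MST = {2-5(w=6) 3-4(w=4) 3-5(w=3)}
step 4: add edge 0-3 (w=13); MST = {0-3(w=13) 2-5(w=6) 3-4(w=4) 3-5(w=3)}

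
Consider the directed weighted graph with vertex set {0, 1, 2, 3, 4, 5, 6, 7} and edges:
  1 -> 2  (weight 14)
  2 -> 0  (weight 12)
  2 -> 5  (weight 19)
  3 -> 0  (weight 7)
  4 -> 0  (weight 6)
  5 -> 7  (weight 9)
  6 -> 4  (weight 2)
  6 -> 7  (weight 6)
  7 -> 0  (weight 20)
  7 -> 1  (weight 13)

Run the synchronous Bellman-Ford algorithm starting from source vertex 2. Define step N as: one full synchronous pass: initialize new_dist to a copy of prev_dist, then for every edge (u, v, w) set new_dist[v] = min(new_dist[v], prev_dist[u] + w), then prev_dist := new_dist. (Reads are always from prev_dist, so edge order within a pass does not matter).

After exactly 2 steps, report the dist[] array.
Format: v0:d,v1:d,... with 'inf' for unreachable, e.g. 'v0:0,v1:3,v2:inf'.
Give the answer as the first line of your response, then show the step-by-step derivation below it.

v0:12,v1:inf,v2:0,v3:inf,v4:inf,v5:19,v6:inf,v7:28

step 1: dist = v0:12,v1:inf,v2:0,v3:inf,v4:inf,v5:19,v6:inf,v7:inf
step 2: dist = v0:12,v1:inf,v2:0,v3:inf,v4:inf,v5:19,v6:inf,v7:28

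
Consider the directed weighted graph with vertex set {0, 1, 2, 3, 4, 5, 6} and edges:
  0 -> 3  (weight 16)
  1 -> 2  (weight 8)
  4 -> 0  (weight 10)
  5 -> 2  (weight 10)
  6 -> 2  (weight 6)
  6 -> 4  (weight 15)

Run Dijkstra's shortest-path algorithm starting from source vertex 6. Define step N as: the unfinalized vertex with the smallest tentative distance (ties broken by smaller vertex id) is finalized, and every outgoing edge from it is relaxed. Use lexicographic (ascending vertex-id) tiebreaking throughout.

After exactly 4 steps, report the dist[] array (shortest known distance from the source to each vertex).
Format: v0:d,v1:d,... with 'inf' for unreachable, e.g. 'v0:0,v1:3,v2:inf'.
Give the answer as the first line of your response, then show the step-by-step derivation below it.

v0:25,v1:inf,v2:6,v3:41,v4:15,v5:inf,v6:0

step 1: dist = v0:inf,v1:inf,v2:6,v3:inf,v4:15,v5:inf,v6:0
step 2: dist = v0:inf,v1:inf,v2:6,v3:inf,v4:15,v5:inf,v6:0
step 3: dist = v0:25,v1:inf,v2:6,v3:inf,v4:15,v5:inf,v6:0
step 4: dist = v0:25,v1:inf,v2:6,v3:41,v4:15,v5:inf,v6:0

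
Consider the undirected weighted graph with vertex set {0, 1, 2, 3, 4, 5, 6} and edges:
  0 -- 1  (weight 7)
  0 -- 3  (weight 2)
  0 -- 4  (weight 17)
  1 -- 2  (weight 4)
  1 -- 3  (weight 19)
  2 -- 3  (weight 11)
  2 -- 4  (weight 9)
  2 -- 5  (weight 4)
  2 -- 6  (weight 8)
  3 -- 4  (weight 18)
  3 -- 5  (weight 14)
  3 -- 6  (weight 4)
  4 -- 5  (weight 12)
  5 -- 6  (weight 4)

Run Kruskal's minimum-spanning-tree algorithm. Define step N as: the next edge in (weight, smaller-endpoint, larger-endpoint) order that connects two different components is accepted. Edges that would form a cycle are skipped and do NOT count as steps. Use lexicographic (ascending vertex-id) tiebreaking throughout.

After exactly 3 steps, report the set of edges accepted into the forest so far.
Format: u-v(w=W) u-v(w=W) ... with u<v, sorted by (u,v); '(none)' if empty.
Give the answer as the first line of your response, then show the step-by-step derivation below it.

0-3(w=2) 1-2(w=4) 2-5(w=4)

step 1: add edge 0-3 (w=2); MST = {0-3(w=2)}
step 2: add edge 1-2 (w=4); MST = {0-3(w=2) 1-2(w=4)}
step 3: add edge 2-5 (w=4); MST = {0-3(w=2) 1-2(w=4) 2-5(w=4)}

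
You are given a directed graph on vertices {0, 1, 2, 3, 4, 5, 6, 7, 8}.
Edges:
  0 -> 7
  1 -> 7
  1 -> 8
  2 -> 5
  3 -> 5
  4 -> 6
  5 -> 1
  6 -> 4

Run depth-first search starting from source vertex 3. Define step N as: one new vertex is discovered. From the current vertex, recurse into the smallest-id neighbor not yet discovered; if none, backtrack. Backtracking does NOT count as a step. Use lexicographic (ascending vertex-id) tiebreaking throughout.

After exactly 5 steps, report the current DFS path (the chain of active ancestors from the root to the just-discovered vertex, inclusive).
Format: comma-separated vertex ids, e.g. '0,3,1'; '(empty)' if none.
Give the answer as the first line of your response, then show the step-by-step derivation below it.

3,5,1,8

step 1: discover 3; path=3; order=3
step 2: discover 5; path=3>5; order=3,5
step 3: discover 1; path=3>5>1; order=3,5,1
step 4: discover 7; path=3>5>1>7; order=3,5,1,7
step 5: discover 8; path=3>5>1>8; order=3,5,1,7,8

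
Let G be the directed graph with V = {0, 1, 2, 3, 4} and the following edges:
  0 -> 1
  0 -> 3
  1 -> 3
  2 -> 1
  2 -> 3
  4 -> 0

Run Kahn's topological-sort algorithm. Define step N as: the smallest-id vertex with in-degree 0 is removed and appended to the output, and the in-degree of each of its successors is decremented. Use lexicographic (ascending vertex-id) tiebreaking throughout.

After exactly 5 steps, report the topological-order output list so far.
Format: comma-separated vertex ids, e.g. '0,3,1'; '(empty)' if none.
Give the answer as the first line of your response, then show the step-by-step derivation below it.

2,4,0,1,3

step 1: output 2; order=[2]; indeg=(1,1,0,2,0)
step 2: output 4; order=[2,4]; indeg=(0,1,0,2,0)
step 3: output 0; order=[2,4,0]; indeg=(0,0,0,1,0)
step 4: output 1; order=[2,4,0,1]; indeg=(0,0,0,0,0)
step 5: output 3; order=[2,4,0,1,3]; indeg=(0,0,0,0,0)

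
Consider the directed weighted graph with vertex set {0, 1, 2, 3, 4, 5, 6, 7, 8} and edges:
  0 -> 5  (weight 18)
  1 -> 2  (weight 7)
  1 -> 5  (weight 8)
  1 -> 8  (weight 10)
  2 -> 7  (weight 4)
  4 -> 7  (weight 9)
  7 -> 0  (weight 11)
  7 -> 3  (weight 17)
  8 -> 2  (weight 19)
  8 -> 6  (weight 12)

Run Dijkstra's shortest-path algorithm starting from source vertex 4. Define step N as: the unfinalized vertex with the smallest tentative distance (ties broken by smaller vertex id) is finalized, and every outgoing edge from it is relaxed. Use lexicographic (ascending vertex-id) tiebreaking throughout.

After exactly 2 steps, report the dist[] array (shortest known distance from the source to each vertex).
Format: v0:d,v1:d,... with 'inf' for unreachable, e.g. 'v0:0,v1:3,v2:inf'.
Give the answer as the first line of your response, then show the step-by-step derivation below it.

v0:20,v1:inf,v2:inf,v3:26,v4:0,v5:inf,v6:inf,v7:9,v8:inf

step 1: dist = v0:inf,v1:inf,v2:inf,v3:inf,v4:0,v5:inf,v6:inf,v7:9,v8:inf
step 2: dist = v0:20,v1:inf,v2:inf,v3:26,v4:0,v5:inf,v6:inf,v7:9,v8:inf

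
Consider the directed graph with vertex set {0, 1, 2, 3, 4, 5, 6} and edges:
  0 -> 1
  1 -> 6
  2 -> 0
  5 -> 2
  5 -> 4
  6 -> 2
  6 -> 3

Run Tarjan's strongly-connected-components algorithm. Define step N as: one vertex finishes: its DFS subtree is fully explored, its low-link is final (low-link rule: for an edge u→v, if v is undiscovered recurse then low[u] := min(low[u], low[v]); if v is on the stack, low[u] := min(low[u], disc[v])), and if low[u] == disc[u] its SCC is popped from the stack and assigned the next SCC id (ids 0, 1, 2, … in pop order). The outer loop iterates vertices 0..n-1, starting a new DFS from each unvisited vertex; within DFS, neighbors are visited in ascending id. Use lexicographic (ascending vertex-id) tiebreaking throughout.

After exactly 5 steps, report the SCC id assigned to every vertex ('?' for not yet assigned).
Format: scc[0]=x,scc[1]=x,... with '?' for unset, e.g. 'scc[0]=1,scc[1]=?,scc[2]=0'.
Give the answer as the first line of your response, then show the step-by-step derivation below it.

scc[0]=1,scc[1]=1,scc[2]=1,scc[3]=0,scc[4]=?,scc[5]=?,scc[6]=1

step 1: low=(low[0]=0,low[1]=1,low[2]=0,low[3]=?,low[4]=?,low[5]=?,low[6]=2); scc=(scc[0]=?,scc[1]=?,scc[2]=?,scc[3]=?,scc[4]=?,scc[5]=?,scc[6]=?)
step 2: low=(low[0]=0,low[1]=1,low[2]=0,low[3]=4,low[4]=?,low[5]=?,low[6]=0); scc=(scc[0]=?,scc[1]=?,scc[2]=?,scc[3]=0,scc[4]=?,scc[5]=?,scc[6]=?)
step 3: low=(low[0]=0,low[1]=1,low[2]=0,low[3]=4,low[4]=?,low[5]=?,low[6]=0); scc=(scc[0]=?,scc[1]=?,scc[2]=?,scc[3]=0,scc[4]=?,scc[5]=?,scc[6]=?)
step 4: low=(low[0]=0,low[1]=0,low[2]=0,low[3]=4,low[4]=?,low[5]=?,low[6]=0); scc=(scc[0]=?,scc[1]=?,scc[2]=?,scc[3]=0,scc[4]=?,scc[5]=?,scc[6]=?)
step 5: low=(low[0]=0,low[1]=0,low[2]=0,low[3]=4,low[4]=?,low[5]=?,low[6]=0); scc=(scc[0]=1,scc[1]=1,scc[2]=1,scc[3]=0,scc[4]=?,scc[5]=?,scc[6]=1)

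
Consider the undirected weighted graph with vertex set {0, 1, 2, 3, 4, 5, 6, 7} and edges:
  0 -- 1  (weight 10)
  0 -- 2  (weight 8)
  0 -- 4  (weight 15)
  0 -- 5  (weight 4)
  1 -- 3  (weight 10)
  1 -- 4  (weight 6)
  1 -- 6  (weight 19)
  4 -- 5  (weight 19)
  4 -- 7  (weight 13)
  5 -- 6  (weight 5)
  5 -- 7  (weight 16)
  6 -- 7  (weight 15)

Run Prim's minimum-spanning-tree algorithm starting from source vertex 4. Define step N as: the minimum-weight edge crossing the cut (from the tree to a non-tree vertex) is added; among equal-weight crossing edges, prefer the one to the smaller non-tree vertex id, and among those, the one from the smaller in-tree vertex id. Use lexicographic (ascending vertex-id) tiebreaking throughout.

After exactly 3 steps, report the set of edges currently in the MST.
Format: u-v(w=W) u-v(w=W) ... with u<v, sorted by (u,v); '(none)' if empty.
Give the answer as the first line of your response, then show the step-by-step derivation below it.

0-1(w=10) 0-5(w=4) 1-4(w=6)

step 1: add edge 1-4 (w=6); MST = {1-4(w=6)}
step 2: add edge 0-1 (w=10); MST = {0-1(w=10) 1-4(w=6)}
step 3: add edge 0-5 (w=4); MST = {0-1(w=10) 0-5(w=4) 1-4(w=6)}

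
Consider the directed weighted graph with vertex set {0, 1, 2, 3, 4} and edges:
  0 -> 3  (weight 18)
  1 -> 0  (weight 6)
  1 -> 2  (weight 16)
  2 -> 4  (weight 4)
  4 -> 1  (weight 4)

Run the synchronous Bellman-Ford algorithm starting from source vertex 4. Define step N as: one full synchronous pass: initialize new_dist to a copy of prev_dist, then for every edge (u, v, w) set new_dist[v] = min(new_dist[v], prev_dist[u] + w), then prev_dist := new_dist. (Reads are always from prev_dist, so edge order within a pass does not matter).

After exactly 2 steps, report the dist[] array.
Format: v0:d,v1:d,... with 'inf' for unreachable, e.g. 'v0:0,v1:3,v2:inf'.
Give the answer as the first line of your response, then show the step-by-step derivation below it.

v0:10,v1:4,v2:20,v3:inf,v4:0

step 1: dist = v0:inf,v1:4,v2:inf,v3:inf,v4:0
step 2: dist = v0:10,v1:4,v2:20,v3:inf,v4:0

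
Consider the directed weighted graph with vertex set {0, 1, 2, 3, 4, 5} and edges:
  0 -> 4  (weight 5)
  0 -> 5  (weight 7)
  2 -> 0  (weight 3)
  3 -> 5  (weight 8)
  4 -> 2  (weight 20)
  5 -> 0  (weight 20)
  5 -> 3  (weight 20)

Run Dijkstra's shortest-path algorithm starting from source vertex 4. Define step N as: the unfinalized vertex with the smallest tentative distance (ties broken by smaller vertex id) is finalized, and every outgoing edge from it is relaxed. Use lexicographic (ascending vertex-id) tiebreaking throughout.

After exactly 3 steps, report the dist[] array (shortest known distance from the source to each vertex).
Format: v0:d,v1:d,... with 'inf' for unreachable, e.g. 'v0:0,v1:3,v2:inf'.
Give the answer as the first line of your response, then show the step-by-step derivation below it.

v0:23,v1:inf,v2:20,v3:inf,v4:0,v5:30

step 1: dist = v0:inf,v1:inf,v2:20,v3:inf,v4:0,v5:inf
step 2: dist = v0:23,v1:inf,v2:20,v3:inf,v4:0,v5:inf
step 3: dist = v0:23,v1:inf,v2:20,v3:inf,v4:0,v5:30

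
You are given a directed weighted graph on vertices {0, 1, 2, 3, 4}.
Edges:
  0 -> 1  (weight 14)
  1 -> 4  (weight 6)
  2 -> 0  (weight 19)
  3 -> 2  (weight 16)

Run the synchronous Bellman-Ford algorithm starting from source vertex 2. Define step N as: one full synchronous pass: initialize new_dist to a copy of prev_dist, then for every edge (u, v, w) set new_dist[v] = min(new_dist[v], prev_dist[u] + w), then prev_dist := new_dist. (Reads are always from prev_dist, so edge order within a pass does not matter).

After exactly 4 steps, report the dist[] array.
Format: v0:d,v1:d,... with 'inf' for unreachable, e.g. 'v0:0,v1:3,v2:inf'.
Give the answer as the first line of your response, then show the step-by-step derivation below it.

v0:19,v1:33,v2:0,v3:inf,v4:39

step 1: dist = v0:19,v1:inf,v2:0,v3:inf,v4:inf
step 2: dist = v0:19,v1:33,v2:0,v3:inf,v4:inf
step 3: dist = v0:19,v1:33,v2:0,v3:inf,v4:39
step 4: dist = v0:19,v1:33,v2:0,v3:inf,v4:39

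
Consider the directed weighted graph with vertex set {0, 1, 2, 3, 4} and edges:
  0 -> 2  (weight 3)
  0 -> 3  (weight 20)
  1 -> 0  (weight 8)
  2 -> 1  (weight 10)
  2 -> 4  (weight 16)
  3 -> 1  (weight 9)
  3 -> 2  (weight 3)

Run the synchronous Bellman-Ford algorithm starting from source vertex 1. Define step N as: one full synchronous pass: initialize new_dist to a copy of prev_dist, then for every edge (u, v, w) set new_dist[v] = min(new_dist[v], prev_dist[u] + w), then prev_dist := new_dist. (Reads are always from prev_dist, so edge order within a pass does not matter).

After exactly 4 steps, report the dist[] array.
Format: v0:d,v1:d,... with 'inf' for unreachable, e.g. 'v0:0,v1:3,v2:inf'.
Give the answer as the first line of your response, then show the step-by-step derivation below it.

v0:8,v1:0,v2:11,v3:28,v4:27

step 1: dist = v0:8,v1:0,v2:inf,v3:inf,v4:inf
step 2: dist = v0:8,v1:0,v2:11,v3:28,v4:inf
step 3: dist = v0:8,v1:0,v2:11,v3:28,v4:27
step 4: dist = v0:8,v1:0,v2:11,v3:28,v4:27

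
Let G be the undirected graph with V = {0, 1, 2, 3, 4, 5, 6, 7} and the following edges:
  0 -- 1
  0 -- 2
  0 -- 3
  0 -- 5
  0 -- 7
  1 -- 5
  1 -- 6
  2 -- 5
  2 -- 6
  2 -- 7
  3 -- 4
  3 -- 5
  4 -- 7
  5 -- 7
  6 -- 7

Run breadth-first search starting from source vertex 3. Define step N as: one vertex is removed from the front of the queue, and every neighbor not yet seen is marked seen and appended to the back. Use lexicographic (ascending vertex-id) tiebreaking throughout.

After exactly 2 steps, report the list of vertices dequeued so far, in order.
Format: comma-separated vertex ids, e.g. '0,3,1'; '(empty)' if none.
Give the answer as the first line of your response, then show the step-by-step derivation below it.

3,0

step 1: dequeue 3; queue=[0,4,5]; order=3
step 2: dequeue 0; queue=[4,5,1,2,7]; order=3,0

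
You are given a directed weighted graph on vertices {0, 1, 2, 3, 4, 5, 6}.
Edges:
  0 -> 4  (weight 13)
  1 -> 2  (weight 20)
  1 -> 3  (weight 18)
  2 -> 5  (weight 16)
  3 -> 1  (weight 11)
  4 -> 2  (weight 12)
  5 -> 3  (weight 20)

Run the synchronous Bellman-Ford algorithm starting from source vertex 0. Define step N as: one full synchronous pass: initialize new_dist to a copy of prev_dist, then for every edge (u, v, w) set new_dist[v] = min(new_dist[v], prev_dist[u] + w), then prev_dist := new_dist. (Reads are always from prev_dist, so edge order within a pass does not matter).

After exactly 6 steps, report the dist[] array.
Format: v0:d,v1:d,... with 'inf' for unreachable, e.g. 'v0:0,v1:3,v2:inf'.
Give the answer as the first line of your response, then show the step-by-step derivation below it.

v0:0,v1:72,v2:25,v3:61,v4:13,v5:41,v6:inf

step 1: dist = v0:0,v1:inf,v2:inf,v3:inf,v4:13,v5:inf,v6:inf
step 2: dist = v0:0,v1:inf,v2:25,v3:inf,v4:13,v5:inf,v6:inf
step 3: dist = v0:0,v1:inf,v2:25,v3:inf,v4:13,v5:41,v6:inf
step 4: dist = v0:0,v1:inf,v2:25,v3:61,v4:13,v5:41,v6:inf
step 5: dist = v0:0,v1:72,v2:25,v3:61,v4:13,v5:41,v6:inf
step 6: dist = v0:0,v1:72,v2:25,v3:61,v4:13,v5:41,v6:inf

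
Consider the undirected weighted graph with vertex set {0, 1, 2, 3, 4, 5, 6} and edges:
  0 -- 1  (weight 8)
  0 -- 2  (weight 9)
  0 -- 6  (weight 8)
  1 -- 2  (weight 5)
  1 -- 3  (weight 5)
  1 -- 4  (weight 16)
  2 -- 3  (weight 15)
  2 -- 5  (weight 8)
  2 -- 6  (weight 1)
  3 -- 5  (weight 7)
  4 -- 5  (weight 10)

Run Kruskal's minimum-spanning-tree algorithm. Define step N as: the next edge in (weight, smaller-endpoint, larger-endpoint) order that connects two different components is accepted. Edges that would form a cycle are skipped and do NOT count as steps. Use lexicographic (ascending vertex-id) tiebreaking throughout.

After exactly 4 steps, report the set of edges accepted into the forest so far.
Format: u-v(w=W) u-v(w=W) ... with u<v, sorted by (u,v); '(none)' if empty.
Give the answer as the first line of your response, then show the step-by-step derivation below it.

1-2(w=5) 1-3(w=5) 2-6(w=1) 3-5(w=7)

step 1: add edge 2-6 (w=1); MST = {2-6(w=1)}
step 2: add edge 1-2 (w=5); MST = {1-2(w=5) 2-6(w=1)}
step 3: add edge 1-3 (w=5); MST = {1-2(w=5) 1-3(w=5) 2-6(w=1)}
step 4: add edge 3-5 (w=7); MST = {1-2(w=5) 1-3(w=5) 2-6(w=1) 3-5(w=7)}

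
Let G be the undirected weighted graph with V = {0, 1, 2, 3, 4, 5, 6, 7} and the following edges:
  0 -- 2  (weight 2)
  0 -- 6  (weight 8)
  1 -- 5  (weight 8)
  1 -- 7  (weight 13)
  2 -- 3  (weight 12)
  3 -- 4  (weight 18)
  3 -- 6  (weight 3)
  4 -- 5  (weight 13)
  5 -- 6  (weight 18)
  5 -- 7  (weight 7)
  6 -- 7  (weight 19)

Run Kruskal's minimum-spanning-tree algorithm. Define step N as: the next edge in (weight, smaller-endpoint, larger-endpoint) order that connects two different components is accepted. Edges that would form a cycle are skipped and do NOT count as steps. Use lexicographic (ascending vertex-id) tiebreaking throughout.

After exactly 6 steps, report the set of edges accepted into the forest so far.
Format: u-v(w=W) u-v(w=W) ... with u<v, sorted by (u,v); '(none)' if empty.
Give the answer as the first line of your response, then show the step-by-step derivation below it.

0-2(w=2) 0-6(w=8) 1-5(w=8) 3-6(w=3) 4-5(w=13) 5-7(w=7)

step 1: add edge 0-2 (w=2); MST = {0-2(w=2)}
step 2: add edge 3-6 (w=3); MST = {0-2(w=2) 3-6(w=3)}
step 3: add edge 5-7 (w=7); MST = {0-2(w=2) 3-6(w=3) 5-7(w=7)}
step 4: add edge 0-6 (w=8); MST = {0-2(w=2) 0-6(w=8) 3-6(w=3) 5-7(w=7)}
step 5: add edge 1-5 (w=8); MST = {0-2(w=2) 0-6(w=8) 1-5(w=8) 3-6(w=3) 5-7(w=7)}
step 6: add edge 4-5 (w=13); MST = {0-2(w=2) 0-6(w=8) 1-5(w=8) 3-6(w=3) 4-5(w=13) 5-7(w=7)}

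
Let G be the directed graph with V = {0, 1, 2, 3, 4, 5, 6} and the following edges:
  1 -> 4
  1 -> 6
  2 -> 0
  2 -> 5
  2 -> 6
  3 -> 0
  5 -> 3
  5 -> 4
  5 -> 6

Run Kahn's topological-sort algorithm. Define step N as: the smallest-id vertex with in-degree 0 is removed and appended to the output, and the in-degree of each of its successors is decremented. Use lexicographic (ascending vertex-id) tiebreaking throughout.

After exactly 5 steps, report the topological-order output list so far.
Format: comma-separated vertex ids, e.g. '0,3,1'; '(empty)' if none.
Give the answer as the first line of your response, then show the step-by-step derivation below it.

1,2,5,3,0

step 1: output 1; order=[1]; indeg=(2,0,0,1,1,1,2)
step 2: output 2; order=[1,2]; indeg=(1,0,0,1,1,0,1)
step 3: output 5; order=[1,2,5]; indeg=(1,0,0,0,0,0,0)
step 4: output 3; order=[1,2,5,3]; indeg=(0,0,0,0,0,0,0)
step 5: output 0; order=[1,2,5,3,0]; indeg=(0,0,0,0,0,0,0)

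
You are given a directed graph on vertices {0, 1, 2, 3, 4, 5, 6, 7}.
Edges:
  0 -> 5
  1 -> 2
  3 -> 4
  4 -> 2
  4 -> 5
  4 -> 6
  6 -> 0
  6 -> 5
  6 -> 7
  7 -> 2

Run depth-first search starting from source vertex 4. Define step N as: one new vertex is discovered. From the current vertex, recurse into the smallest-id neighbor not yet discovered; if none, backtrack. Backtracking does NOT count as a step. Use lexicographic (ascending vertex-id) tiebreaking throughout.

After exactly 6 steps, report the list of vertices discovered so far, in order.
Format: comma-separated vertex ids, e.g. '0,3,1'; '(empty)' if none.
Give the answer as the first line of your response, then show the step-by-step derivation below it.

4,2,5,6,0,7

step 1: discover 4; path=4; order=4
step 2: discover 2; path=4>2; order=4,2
step 3: discover 5; path=4>5; order=4,2,5
step 4: discover 6; path=4>6; order=4,2,5,6
step 5: discover 0; path=4>6>0; order=4,2,5,6,0
step 6: discover 7; path=4>6>7; order=4,2,5,6,0,7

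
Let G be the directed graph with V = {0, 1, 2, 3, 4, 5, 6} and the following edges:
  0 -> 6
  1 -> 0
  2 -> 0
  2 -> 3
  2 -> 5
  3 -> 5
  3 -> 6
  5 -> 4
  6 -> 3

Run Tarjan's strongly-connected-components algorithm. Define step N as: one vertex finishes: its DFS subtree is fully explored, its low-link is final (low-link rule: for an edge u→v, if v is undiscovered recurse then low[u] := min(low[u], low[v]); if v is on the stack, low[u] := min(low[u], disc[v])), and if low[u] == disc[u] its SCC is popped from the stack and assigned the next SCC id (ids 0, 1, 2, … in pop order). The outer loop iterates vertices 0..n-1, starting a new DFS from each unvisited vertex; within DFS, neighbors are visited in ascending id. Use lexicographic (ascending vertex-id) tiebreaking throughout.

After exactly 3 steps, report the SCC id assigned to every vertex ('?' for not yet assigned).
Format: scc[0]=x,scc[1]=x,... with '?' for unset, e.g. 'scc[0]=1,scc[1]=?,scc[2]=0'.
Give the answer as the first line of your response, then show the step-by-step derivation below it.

scc[0]=?,scc[1]=?,scc[2]=?,scc[3]=?,scc[4]=0,scc[5]=1,scc[6]=?

step 1: low=(low[0]=0,low[1]=?,low[2]=?,low[3]=2,low[4]=4,low[5]=3,low[6]=1); scc=(scc[0]=?,scc[1]=?,scc[2]=?,scc[3]=?,scc[4]=0,scc[5]=?,scc[6]=?)
step 2: low=(low[0]=0,low[1]=?,low[2]=?,low[3]=2,low[4]=4,low[5]=3,low[6]=1); scc=(scc[0]=?,scc[1]=?,scc[2]=?,scc[3]=?,scc[4]=0,scc[5]=1,scc[6]=?)
step 3: low=(low[0]=0,low[1]=?,low[2]=?,low[3]=1,low[4]=4,low[5]=3,low[6]=1); scc=(scc[0]=?,scc[1]=?,scc[2]=?,scc[3]=?,scc[4]=0,scc[5]=1,scc[6]=?)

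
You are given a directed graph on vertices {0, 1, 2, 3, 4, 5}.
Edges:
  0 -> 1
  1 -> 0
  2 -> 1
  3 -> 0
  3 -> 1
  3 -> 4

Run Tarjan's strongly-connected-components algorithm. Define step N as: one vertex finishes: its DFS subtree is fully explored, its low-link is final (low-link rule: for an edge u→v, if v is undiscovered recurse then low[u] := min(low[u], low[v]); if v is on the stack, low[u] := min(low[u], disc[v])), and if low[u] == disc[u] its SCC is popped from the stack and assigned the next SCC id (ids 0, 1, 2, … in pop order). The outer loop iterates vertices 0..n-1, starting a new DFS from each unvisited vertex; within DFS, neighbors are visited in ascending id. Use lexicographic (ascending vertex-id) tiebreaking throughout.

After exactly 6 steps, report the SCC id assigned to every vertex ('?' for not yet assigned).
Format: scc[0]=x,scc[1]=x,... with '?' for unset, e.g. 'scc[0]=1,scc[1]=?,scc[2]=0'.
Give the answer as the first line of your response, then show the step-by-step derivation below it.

scc[0]=0,scc[1]=0,scc[2]=1,scc[3]=3,scc[4]=2,scc[5]=4

step 1: low=(low[0]=0,low[1]=0,low[2]=?,low[3]=?,low[4]=?,low[5]=?); scc=(scc[0]=?,scc[1]=?,scc[2]=?,scc[3]=?,scc[4]=?,scc[5]=?)
step 2: low=(low[0]=0,low[1]=0,low[2]=?,low[3]=?,low[4]=?,low[5]=?); scc=(scc[0]=0,scc[1]=0,scc[2]=?,scc[3]=?,scc[4]=?,scc[5]=?)
step 3: low=(low[0]=0,low[1]=0,low[2]=2,low[3]=?,low[4]=?,low[5]=?); scc=(scc[0]=0,scc[1]=0,scc[2]=1,scc[3]=?,scc[4]=?,scc[5]=?)
step 4: low=(low[0]=0,low[1]=0,low[2]=2,low[3]=3,low[4]=4,low[5]=?); scc=(scc[0]=0,scc[1]=0,scc[2]=1,scc[3]=?,scc[4]=2,scc[5]=?)
step 5: low=(low[0]=0,low[1]=0,low[2]=2,low[3]=3,low[4]=4,low[5]=?); scc=(scc[0]=0,scc[1]=0,scc[2]=1,scc[3]=3,scc[4]=2,scc[5]=?)
step 6: low=(low[0]=0,low[1]=0,low[2]=2,low[3]=3,low[4]=4,low[5]=5); scc=(scc[0]=0,scc[1]=0,scc[2]=1,scc[3]=3,scc[4]=2,scc[5]=4)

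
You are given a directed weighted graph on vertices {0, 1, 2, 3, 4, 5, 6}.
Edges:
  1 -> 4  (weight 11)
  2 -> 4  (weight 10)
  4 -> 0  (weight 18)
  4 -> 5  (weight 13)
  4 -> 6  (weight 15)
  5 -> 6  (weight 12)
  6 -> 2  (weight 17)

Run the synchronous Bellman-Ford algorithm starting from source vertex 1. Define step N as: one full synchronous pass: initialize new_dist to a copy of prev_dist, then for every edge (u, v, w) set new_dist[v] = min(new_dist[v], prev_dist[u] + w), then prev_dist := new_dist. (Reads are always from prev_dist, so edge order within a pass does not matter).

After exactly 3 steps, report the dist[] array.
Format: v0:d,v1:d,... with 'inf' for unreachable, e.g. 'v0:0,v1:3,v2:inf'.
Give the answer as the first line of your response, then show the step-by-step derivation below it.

v0:29,v1:0,v2:43,v3:inf,v4:11,v5:24,v6:26

step 1: dist = v0:inf,v1:0,v2:inf,v3:inf,v4:11,v5:inf,v6:inf
step 2: dist = v0:29,v1:0,v2:inf,v3:inf,v4:11,v5:24,v6:26
step 3: dist = v0:29,v1:0,v2:43,v3:inf,v4:11,v5:24,v6:26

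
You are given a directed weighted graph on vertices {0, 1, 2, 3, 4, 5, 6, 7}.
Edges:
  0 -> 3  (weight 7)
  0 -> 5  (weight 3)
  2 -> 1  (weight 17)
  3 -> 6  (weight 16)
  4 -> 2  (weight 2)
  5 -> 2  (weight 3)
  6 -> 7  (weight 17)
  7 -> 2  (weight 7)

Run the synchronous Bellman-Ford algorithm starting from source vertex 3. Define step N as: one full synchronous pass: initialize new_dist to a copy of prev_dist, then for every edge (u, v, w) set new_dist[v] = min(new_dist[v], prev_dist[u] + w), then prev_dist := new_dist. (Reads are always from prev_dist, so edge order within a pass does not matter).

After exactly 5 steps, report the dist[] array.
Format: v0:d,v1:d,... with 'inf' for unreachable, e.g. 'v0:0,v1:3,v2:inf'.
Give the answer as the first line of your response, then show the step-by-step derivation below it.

v0:inf,v1:57,v2:40,v3:0,v4:inf,v5:inf,v6:16,v7:33

step 1: dist = v0:inf,v1:inf,v2:inf,v3:0,v4:inf,v5:inf,v6:16,v7:inf
step 2: dist = v0:inf,v1:inf,v2:inf,v3:0,v4:inf,v5:inf,v6:16,v7:33
step 3: dist = v0:inf,v1:inf,v2:40,v3:0,v4:inf,v5:inf,v6:16,v7:33
step 4: dist = v0:inf,v1:57,v2:40,v3:0,v4:inf,v5:inf,v6:16,v7:33
step 5: dist = v0:inf,v1:57,v2:40,v3:0,v4:inf,v5:inf,v6:16,v7:33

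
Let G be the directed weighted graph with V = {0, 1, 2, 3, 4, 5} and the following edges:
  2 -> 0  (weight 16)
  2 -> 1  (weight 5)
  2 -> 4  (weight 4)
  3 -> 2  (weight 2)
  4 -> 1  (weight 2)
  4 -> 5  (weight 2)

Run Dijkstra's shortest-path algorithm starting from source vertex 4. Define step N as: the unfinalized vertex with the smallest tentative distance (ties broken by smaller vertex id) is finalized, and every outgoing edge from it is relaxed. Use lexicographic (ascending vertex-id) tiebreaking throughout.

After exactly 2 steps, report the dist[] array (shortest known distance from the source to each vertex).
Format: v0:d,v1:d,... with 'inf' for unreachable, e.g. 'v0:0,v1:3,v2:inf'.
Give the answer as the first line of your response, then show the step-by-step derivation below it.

v0:inf,v1:2,v2:inf,v3:inf,v4:0,v5:2

step 1: dist = v0:inf,v1:2,v2:inf,v3:inf,v4:0,v5:2
step 2: dist = v0:inf,v1:2,v2:inf,v3:inf,v4:0,v5:2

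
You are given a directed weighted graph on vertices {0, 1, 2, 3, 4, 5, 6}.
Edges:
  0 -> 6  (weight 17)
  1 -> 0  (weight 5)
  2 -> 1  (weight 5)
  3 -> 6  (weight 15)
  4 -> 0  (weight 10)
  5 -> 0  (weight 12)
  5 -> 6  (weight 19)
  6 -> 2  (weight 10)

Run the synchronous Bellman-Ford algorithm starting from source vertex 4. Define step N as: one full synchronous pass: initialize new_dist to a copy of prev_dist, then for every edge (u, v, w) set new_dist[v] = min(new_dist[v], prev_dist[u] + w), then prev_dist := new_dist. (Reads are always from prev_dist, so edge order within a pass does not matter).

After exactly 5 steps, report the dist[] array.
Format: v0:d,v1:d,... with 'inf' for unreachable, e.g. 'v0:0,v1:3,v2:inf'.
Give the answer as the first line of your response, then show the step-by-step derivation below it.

v0:10,v1:42,v2:37,v3:inf,v4:0,v5:inf,v6:27

step 1: dist = v0:10,v1:inf,v2:inf,v3:inf,v4:0,v5:inf,v6:inf
step 2: dist = v0:10,v1:inf,v2:inf,v3:inf,v4:0,v5:inf,v6:27
step 3: dist = v0:10,v1:inf,v2:37,v3:inf,v4:0,v5:inf,v6:27
step 4: dist = v0:10,v1:42,v2:37,v3:inf,v4:0,v5:inf,v6:27
step 5: dist = v0:10,v1:42,v2:37,v3:inf,v4:0,v5:inf,v6:27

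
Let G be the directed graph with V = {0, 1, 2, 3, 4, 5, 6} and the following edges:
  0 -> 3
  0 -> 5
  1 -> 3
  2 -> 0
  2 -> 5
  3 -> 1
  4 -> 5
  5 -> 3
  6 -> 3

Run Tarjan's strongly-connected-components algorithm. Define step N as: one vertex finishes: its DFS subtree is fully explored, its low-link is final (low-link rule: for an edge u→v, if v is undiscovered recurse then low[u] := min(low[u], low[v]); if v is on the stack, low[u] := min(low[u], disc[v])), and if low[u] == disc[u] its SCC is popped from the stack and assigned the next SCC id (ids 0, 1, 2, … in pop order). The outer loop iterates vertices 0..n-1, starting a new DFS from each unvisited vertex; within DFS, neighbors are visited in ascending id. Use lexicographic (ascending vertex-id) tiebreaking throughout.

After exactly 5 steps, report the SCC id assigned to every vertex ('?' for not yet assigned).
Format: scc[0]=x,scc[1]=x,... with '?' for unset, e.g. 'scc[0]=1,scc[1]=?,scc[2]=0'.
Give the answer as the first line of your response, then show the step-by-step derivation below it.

scc[0]=2,scc[1]=0,scc[2]=3,scc[3]=0,scc[4]=?,scc[5]=1,scc[6]=?

step 1: low=(low[0]=0,low[1]=1,low[2]=?,low[3]=1,low[4]=?,low[5]=?,low[6]=?); scc=(scc[0]=?,scc[1]=?,scc[2]=?,scc[3]=?,scc[4]=?,scc[5]=?,scc[6]=?)
step 2: low=(low[0]=0,low[1]=1,low[2]=?,low[3]=1,low[4]=?,low[5]=?,low[6]=?); scc=(scc[0]=?,scc[1]=0,scc[2]=?,scc[3]=0,scc[4]=?,scc[5]=?,scc[6]=?)
step 3: low=(low[0]=0,low[1]=1,low[2]=?,low[3]=1,low[4]=?,low[5]=3,low[6]=?); scc=(scc[0]=?,scc[1]=0,scc[2]=?,scc[3]=0,scc[4]=?,scc[5]=1,scc[6]=?)
step 4: low=(low[0]=0,low[1]=1,low[2]=?,low[3]=1,low[4]=?,low[5]=3,low[6]=?); scc=(scc[0]=2,scc[1]=0,scc[2]=?,scc[3]=0,scc[4]=?,scc[5]=1,scc[6]=?)
step 5: low=(low[0]=0,low[1]=1,low[2]=4,low[3]=1,low[4]=?,low[5]=3,low[6]=?); scc=(scc[0]=2,scc[1]=0,scc[2]=3,scc[3]=0,scc[4]=?,scc[5]=1,scc[6]=?)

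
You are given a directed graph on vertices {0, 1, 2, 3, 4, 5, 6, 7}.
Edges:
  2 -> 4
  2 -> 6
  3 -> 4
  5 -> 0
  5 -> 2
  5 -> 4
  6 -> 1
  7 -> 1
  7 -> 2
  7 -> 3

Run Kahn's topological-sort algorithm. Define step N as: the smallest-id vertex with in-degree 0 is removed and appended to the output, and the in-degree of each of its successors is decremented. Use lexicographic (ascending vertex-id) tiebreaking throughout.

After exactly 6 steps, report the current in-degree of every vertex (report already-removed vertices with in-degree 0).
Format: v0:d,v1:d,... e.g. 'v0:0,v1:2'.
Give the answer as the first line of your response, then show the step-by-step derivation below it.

v0:0,v1:1,v2:0,v3:0,v4:0,v5:0,v6:0,v7:0

step 1: output 5; order=[5]; indeg=(0,2,1,1,2,0,1,0)
step 2: output 0; order=[5,0]; indeg=(0,2,1,1,2,0,1,0)
step 3: output 7; order=[5,0,7]; indeg=(0,1,0,0,2,0,1,0)
step 4: output 2; order=[5,0,7,2]; indeg=(0,1,0,0,1,0,0,0)
step 5: output 3; order=[5,0,7,2,3]; indeg=(0,1,0,0,0,0,0,0)
step 6: output 4; order=[5,0,7,2,3,4]; indeg=(0,1,0,0,0,0,0,0)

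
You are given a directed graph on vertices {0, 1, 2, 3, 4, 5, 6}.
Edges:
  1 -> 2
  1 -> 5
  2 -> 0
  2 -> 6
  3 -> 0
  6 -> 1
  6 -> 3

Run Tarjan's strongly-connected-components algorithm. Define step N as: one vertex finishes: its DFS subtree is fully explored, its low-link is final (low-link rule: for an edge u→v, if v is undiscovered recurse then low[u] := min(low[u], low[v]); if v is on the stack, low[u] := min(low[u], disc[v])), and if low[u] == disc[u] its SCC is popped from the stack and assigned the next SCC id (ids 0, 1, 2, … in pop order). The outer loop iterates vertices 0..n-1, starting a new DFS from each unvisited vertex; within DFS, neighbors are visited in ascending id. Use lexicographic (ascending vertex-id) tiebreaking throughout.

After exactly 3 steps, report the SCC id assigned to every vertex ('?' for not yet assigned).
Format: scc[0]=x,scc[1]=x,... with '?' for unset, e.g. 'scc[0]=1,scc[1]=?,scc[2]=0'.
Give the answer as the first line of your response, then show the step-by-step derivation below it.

scc[0]=0,scc[1]=?,scc[2]=?,scc[3]=1,scc[4]=?,scc[5]=?,scc[6]=?

step 1: low=(low[0]=0,low[1]=?,low[2]=?,low[3]=?,low[4]=?,low[5]=?,low[6]=?); scc=(scc[0]=0,scc[1]=?,scc[2]=?,scc[3]=?,scc[4]=?,scc[5]=?,scc[6]=?)
step 2: low=(low[0]=0,low[1]=1,low[2]=2,low[3]=4,low[4]=?,low[5]=?,low[6]=1); scc=(scc[0]=0,scc[1]=?,scc[2]=?,scc[3]=1,scc[4]=?,scc[5]=?,scc[6]=?)
step 3: low=(low[0]=0,low[1]=1,low[2]=2,low[3]=4,low[4]=?,low[5]=?,low[6]=1); scc=(scc[0]=0,scc[1]=?,scc[2]=?,scc[3]=1,scc[4]=?,scc[5]=?,scc[6]=?)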